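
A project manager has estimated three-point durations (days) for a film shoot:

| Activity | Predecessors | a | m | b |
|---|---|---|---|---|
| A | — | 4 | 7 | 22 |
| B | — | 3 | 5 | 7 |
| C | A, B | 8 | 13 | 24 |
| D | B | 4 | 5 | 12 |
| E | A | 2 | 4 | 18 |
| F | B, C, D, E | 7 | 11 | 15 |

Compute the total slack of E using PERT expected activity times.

te_A = (4 + 4·7 + 22)/6 = 54/6 = 9
te_B = (3 + 4·5 + 7)/6 = 30/6 = 5
te_C = (8 + 4·13 + 24)/6 = 84/6 = 14
te_D = (4 + 4·5 + 12)/6 = 36/6 = 6
te_E = (2 + 4·4 + 18)/6 = 36/6 = 6
te_F = (7 + 4·11 + 15)/6 = 66/6 = 11

Forward pass:
ES_A = 0; EF_A = 9
ES_B = 0; EF_B = 5
ES_C = max(EF_A=9, EF_B=5) = 9; EF_C = 9+14 = 23
ES_D = 5; EF_D = 5+6 = 11
ES_E = 9; EF_E = 9+6 = 15
ES_F = max(EF_B=5, EF_C=23, EF_D=11, EF_E=15) = 23; EF_F = 23+11 = 34
Expected project duration μ = 34 days. Critical path: A → C → F.

Backward pass:
LF_F = 34; LS_F = 34−11 = 23
LF_E = LS_F = 23; LS_E = 23−6 = 17
LF_D = LS_F = 23; LS_D = 23−6 = 17
LF_C = LS_F = 23; LS_C = 23−14 = 9
LF_B = min(LS_C=9, LS_D=17, LS_F=23) = 9; LS_B = 9−5 = 4
LF_A = min(LS_C=9, LS_E=17) = 9; LS_A = 9−9 = 0
Slack_E = LS_E − ES_E = 17 − 9 = 8

8 days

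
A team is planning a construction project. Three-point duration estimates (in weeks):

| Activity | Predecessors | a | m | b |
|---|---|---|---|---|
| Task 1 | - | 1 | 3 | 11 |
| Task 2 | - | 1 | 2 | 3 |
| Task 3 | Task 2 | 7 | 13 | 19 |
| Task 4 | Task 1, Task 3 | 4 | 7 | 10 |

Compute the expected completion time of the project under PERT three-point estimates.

22 weeks

te_Task 1 = (1 + 4·3 + 11)/6 = 24/6 = 4
te_Task 2 = (1 + 4·2 + 3)/6 = 12/6 = 2
te_Task 3 = (7 + 4·13 + 19)/6 = 78/6 = 13
te_Task 4 = (4 + 4·7 + 10)/6 = 42/6 = 7

Forward pass:
ES_Task 1 = 0; EF_Task 1 = 4
ES_Task 2 = 0; EF_Task 2 = 2
ES_Task 3 = 2; EF_Task 3 = 2+13 = 15
ES_Task 4 = max(EF_Task 1=4, EF_Task 3=15) = 15; EF_Task 4 = 15+7 = 22
Expected project duration μ = 22 weeks. Critical path: Task 2 → Task 3 → Task 4.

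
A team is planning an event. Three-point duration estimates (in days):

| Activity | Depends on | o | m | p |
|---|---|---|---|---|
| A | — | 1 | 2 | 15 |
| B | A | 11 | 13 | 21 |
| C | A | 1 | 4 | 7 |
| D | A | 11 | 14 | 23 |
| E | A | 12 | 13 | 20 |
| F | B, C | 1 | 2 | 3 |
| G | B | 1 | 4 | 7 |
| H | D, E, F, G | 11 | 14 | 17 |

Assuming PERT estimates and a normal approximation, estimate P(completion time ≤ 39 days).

0.826

te_A = (1 + 4·2 + 15)/6 = 24/6 = 4; σ²_A = ((15−1)/6)² = 5.444
te_B = (11 + 4·13 + 21)/6 = 84/6 = 14; σ²_B = ((21−11)/6)² = 2.778
te_C = (1 + 4·4 + 7)/6 = 24/6 = 4; σ²_C = ((7−1)/6)² = 1.000
te_D = (11 + 4·14 + 23)/6 = 90/6 = 15; σ²_D = ((23−11)/6)² = 4.000
te_E = (12 + 4·13 + 20)/6 = 84/6 = 14; σ²_E = ((20−12)/6)² = 1.778
te_F = (1 + 4·2 + 3)/6 = 12/6 = 2; σ²_F = ((3−1)/6)² = 0.111
te_G = (1 + 4·4 + 7)/6 = 24/6 = 4; σ²_G = ((7−1)/6)² = 1.000
te_H = (11 + 4·14 + 17)/6 = 84/6 = 14; σ²_H = ((17−11)/6)² = 1.000

Forward pass:
ES_A = 0; EF_A = 4
ES_B = 4; EF_B = 4+14 = 18
ES_C = 4; EF_C = 4+4 = 8
ES_D = 4; EF_D = 4+15 = 19
ES_E = 4; EF_E = 4+14 = 18
ES_F = max(EF_B=18, EF_C=8) = 18; EF_F = 18+2 = 20
ES_G = 18; EF_G = 18+4 = 22
ES_H = max(EF_D=19, EF_E=18, EF_F=20, EF_G=22) = 22; EF_H = 22+14 = 36
Expected project duration μ = 36 days. Critical path: A → B → G → H.

Variance along critical path = 5.444 + 2.778 + 1.000 + 1.000 = 10.222; σ = √10.222 = 3.197 days.
Z = (39 − 36) / 3.197 = 0.938
P(T ≤ 39) = Φ(0.938) ≈ 0.826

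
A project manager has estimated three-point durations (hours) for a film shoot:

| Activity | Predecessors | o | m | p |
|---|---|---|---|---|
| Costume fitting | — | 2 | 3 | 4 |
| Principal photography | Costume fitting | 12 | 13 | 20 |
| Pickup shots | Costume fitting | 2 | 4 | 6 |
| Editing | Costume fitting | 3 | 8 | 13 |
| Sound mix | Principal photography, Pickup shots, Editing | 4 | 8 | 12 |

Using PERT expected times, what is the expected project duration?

25 hours

te_Costume fitting = (2 + 4·3 + 4)/6 = 18/6 = 3
te_Principal photography = (12 + 4·13 + 20)/6 = 84/6 = 14
te_Pickup shots = (2 + 4·4 + 6)/6 = 24/6 = 4
te_Editing = (3 + 4·8 + 13)/6 = 48/6 = 8
te_Sound mix = (4 + 4·8 + 12)/6 = 48/6 = 8

Forward pass:
ES_Costume fitting = 0; EF_Costume fitting = 3
ES_Principal photography = 3; EF_Principal photography = 3+14 = 17
ES_Pickup shots = 3; EF_Pickup shots = 3+4 = 7
ES_Editing = 3; EF_Editing = 3+8 = 11
ES_Sound mix = max(EF_Principal photography=17, EF_Pickup shots=7, EF_Editing=11) = 17; EF_Sound mix = 17+8 = 25
Expected project duration μ = 25 hours. Critical path: Costume fitting → Principal photography → Sound mix.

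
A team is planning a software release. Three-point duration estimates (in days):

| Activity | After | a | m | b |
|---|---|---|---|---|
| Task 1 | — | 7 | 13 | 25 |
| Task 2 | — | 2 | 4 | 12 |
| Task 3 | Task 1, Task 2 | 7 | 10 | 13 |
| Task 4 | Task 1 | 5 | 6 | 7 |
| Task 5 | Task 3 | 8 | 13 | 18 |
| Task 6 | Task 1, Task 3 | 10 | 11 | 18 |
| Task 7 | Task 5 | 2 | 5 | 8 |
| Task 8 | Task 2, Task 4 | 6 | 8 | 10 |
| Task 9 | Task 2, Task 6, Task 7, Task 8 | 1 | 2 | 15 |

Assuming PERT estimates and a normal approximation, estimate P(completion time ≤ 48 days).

te_Task 1 = (7 + 4·13 + 25)/6 = 84/6 = 14; σ²_Task 1 = ((25−7)/6)² = 9.000
te_Task 2 = (2 + 4·4 + 12)/6 = 30/6 = 5; σ²_Task 2 = ((12−2)/6)² = 2.778
te_Task 3 = (7 + 4·10 + 13)/6 = 60/6 = 10; σ²_Task 3 = ((13−7)/6)² = 1.000
te_Task 4 = (5 + 4·6 + 7)/6 = 36/6 = 6; σ²_Task 4 = ((7−5)/6)² = 0.111
te_Task 5 = (8 + 4·13 + 18)/6 = 78/6 = 13; σ²_Task 5 = ((18−8)/6)² = 2.778
te_Task 6 = (10 + 4·11 + 18)/6 = 72/6 = 12; σ²_Task 6 = ((18−10)/6)² = 1.778
te_Task 7 = (2 + 4·5 + 8)/6 = 30/6 = 5; σ²_Task 7 = ((8−2)/6)² = 1.000
te_Task 8 = (6 + 4·8 + 10)/6 = 48/6 = 8; σ²_Task 8 = ((10−6)/6)² = 0.444
te_Task 9 = (1 + 4·2 + 15)/6 = 24/6 = 4; σ²_Task 9 = ((15−1)/6)² = 5.444

Forward pass:
ES_Task 1 = 0; EF_Task 1 = 14
ES_Task 2 = 0; EF_Task 2 = 5
ES_Task 3 = max(EF_Task 1=14, EF_Task 2=5) = 14; EF_Task 3 = 14+10 = 24
ES_Task 4 = 14; EF_Task 4 = 14+6 = 20
ES_Task 5 = 24; EF_Task 5 = 24+13 = 37
ES_Task 6 = max(EF_Task 1=14, EF_Task 3=24) = 24; EF_Task 6 = 24+12 = 36
ES_Task 7 = 37; EF_Task 7 = 37+5 = 42
ES_Task 8 = max(EF_Task 2=5, EF_Task 4=20) = 20; EF_Task 8 = 20+8 = 28
ES_Task 9 = max(EF_Task 2=5, EF_Task 6=36, EF_Task 7=42, EF_Task 8=28) = 42; EF_Task 9 = 42+4 = 46
Expected project duration μ = 46 days. Critical path: Task 1 → Task 3 → Task 5 → Task 7 → Task 9.

Variance along critical path = 9.000 + 1.000 + 2.778 + 1.000 + 5.444 = 19.222; σ = √19.222 = 4.384 days.
Z = (48 − 46) / 4.384 = 0.456
P(T ≤ 48) = Φ(0.456) ≈ 0.676

0.676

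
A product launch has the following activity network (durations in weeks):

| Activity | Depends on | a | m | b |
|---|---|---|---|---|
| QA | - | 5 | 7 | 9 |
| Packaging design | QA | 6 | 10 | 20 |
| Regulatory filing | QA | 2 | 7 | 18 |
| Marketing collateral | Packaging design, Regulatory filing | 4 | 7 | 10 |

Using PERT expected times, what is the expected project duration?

25 weeks

te_QA = (5 + 4·7 + 9)/6 = 42/6 = 7
te_Packaging design = (6 + 4·10 + 20)/6 = 66/6 = 11
te_Regulatory filing = (2 + 4·7 + 18)/6 = 48/6 = 8
te_Marketing collateral = (4 + 4·7 + 10)/6 = 42/6 = 7

Forward pass:
ES_QA = 0; EF_QA = 7
ES_Packaging design = 7; EF_Packaging design = 7+11 = 18
ES_Regulatory filing = 7; EF_Regulatory filing = 7+8 = 15
ES_Marketing collateral = max(EF_Packaging design=18, EF_Regulatory filing=15) = 18; EF_Marketing collateral = 18+7 = 25
Expected project duration μ = 25 weeks. Critical path: QA → Packaging design → Marketing collateral.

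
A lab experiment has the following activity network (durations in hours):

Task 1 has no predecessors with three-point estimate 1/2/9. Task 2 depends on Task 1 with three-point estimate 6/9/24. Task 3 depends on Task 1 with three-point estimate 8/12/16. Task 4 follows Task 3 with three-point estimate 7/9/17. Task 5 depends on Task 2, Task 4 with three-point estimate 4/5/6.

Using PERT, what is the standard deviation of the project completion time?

te_Task 1 = (1 + 4·2 + 9)/6 = 18/6 = 3; σ²_Task 1 = ((9−1)/6)² = 1.778
te_Task 2 = (6 + 4·9 + 24)/6 = 66/6 = 11; σ²_Task 2 = ((24−6)/6)² = 9.000
te_Task 3 = (8 + 4·12 + 16)/6 = 72/6 = 12; σ²_Task 3 = ((16−8)/6)² = 1.778
te_Task 4 = (7 + 4·9 + 17)/6 = 60/6 = 10; σ²_Task 4 = ((17−7)/6)² = 2.778
te_Task 5 = (4 + 4·5 + 6)/6 = 30/6 = 5; σ²_Task 5 = ((6−4)/6)² = 0.111

Forward pass:
ES_Task 1 = 0; EF_Task 1 = 3
ES_Task 2 = 3; EF_Task 2 = 3+11 = 14
ES_Task 3 = 3; EF_Task 3 = 3+12 = 15
ES_Task 4 = 15; EF_Task 4 = 15+10 = 25
ES_Task 5 = max(EF_Task 2=14, EF_Task 4=25) = 25; EF_Task 5 = 25+5 = 30
Expected project duration μ = 30 hours. Critical path: Task 1 → Task 3 → Task 4 → Task 5.

Variance along critical path = 1.778 + 1.778 + 2.778 + 0.111 = 6.444
σ = √6.444 = 2.539 hours

2.54 hours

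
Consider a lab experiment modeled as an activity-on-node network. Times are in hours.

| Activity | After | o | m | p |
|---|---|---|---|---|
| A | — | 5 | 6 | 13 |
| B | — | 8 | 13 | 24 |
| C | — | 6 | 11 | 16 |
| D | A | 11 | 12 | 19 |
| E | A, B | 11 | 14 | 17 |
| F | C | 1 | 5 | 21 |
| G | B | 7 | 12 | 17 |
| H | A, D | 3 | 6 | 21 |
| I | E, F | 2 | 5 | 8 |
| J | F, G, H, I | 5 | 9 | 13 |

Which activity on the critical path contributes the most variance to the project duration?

B

te_A = (5 + 4·6 + 13)/6 = 42/6 = 7; σ²_A = ((13−5)/6)² = 1.778
te_B = (8 + 4·13 + 24)/6 = 84/6 = 14; σ²_B = ((24−8)/6)² = 7.111
te_C = (6 + 4·11 + 16)/6 = 66/6 = 11; σ²_C = ((16−6)/6)² = 2.778
te_D = (11 + 4·12 + 19)/6 = 78/6 = 13; σ²_D = ((19−11)/6)² = 1.778
te_E = (11 + 4·14 + 17)/6 = 84/6 = 14; σ²_E = ((17−11)/6)² = 1.000
te_F = (1 + 4·5 + 21)/6 = 42/6 = 7; σ²_F = ((21−1)/6)² = 11.111
te_G = (7 + 4·12 + 17)/6 = 72/6 = 12; σ²_G = ((17−7)/6)² = 2.778
te_H = (3 + 4·6 + 21)/6 = 48/6 = 8; σ²_H = ((21−3)/6)² = 9.000
te_I = (2 + 4·5 + 8)/6 = 30/6 = 5; σ²_I = ((8−2)/6)² = 1.000
te_J = (5 + 4·9 + 13)/6 = 54/6 = 9; σ²_J = ((13−5)/6)² = 1.778

Forward pass:
ES_A = 0; EF_A = 7
ES_B = 0; EF_B = 14
ES_C = 0; EF_C = 11
ES_D = 7; EF_D = 7+13 = 20
ES_E = max(EF_A=7, EF_B=14) = 14; EF_E = 14+14 = 28
ES_F = 11; EF_F = 11+7 = 18
ES_G = 14; EF_G = 14+12 = 26
ES_H = max(EF_A=7, EF_D=20) = 20; EF_H = 20+8 = 28
ES_I = max(EF_E=28, EF_F=18) = 28; EF_I = 28+5 = 33
ES_J = max(EF_F=18, EF_G=26, EF_H=28, EF_I=33) = 33; EF_J = 33+9 = 42
Expected project duration μ = 42 hours. Critical path: B → E → I → J.

Variances on critical path: σ²_B=7.111, σ²_E=1.000, σ²_I=1.000, σ²_J=1.778.
Largest is σ²_B = 7.111.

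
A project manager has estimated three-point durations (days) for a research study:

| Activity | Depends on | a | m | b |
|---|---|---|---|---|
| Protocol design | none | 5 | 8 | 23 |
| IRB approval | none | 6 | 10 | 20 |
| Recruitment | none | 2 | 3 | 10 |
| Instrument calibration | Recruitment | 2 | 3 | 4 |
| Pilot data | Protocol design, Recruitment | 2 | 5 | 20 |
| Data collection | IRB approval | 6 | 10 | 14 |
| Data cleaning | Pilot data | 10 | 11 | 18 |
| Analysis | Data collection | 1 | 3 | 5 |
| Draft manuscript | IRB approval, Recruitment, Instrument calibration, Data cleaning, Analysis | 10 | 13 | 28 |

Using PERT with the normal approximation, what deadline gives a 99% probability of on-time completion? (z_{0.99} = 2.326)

te_Protocol design = (5 + 4·8 + 23)/6 = 60/6 = 10; σ²_Protocol design = ((23−5)/6)² = 9.000
te_IRB approval = (6 + 4·10 + 20)/6 = 66/6 = 11; σ²_IRB approval = ((20−6)/6)² = 5.444
te_Recruitment = (2 + 4·3 + 10)/6 = 24/6 = 4; σ²_Recruitment = ((10−2)/6)² = 1.778
te_Instrument calibration = (2 + 4·3 + 4)/6 = 18/6 = 3; σ²_Instrument calibration = ((4−2)/6)² = 0.111
te_Pilot data = (2 + 4·5 + 20)/6 = 42/6 = 7; σ²_Pilot data = ((20−2)/6)² = 9.000
te_Data collection = (6 + 4·10 + 14)/6 = 60/6 = 10; σ²_Data collection = ((14−6)/6)² = 1.778
te_Data cleaning = (10 + 4·11 + 18)/6 = 72/6 = 12; σ²_Data cleaning = ((18−10)/6)² = 1.778
te_Analysis = (1 + 4·3 + 5)/6 = 18/6 = 3; σ²_Analysis = ((5−1)/6)² = 0.444
te_Draft manuscript = (10 + 4·13 + 28)/6 = 90/6 = 15; σ²_Draft manuscript = ((28−10)/6)² = 9.000

Forward pass:
ES_Protocol design = 0; EF_Protocol design = 10
ES_IRB approval = 0; EF_IRB approval = 11
ES_Recruitment = 0; EF_Recruitment = 4
ES_Instrument calibration = 4; EF_Instrument calibration = 4+3 = 7
ES_Pilot data = max(EF_Protocol design=10, EF_Recruitment=4) = 10; EF_Pilot data = 10+7 = 17
ES_Data collection = 11; EF_Data collection = 11+10 = 21
ES_Data cleaning = 17; EF_Data cleaning = 17+12 = 29
ES_Analysis = 21; EF_Analysis = 21+3 = 24
ES_Draft manuscript = max(EF_IRB approval=11, EF_Recruitment=4, EF_Instrument calibration=7, EF_Data cleaning=29, EF_Analysis=24) = 29; EF_Draft manuscript = 29+15 = 44
Expected project duration μ = 44 days. Critical path: Protocol design → Pilot data → Data cleaning → Draft manuscript.

Variance along critical path = 9.000 + 9.000 + 1.778 + 9.000 = 28.778; σ = 5.364 days.
D = μ + z·σ = 44 + 2.326·5.364 = 56.5 days

56.5 days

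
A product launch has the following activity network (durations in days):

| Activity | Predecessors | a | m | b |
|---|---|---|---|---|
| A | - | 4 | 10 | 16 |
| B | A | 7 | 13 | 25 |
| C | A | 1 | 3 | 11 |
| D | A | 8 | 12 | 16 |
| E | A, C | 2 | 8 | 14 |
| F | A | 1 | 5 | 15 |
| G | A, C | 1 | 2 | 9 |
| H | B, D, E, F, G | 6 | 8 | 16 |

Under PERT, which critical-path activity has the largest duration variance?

te_A = (4 + 4·10 + 16)/6 = 60/6 = 10; σ²_A = ((16−4)/6)² = 4.000
te_B = (7 + 4·13 + 25)/6 = 84/6 = 14; σ²_B = ((25−7)/6)² = 9.000
te_C = (1 + 4·3 + 11)/6 = 24/6 = 4; σ²_C = ((11−1)/6)² = 2.778
te_D = (8 + 4·12 + 16)/6 = 72/6 = 12; σ²_D = ((16−8)/6)² = 1.778
te_E = (2 + 4·8 + 14)/6 = 48/6 = 8; σ²_E = ((14−2)/6)² = 4.000
te_F = (1 + 4·5 + 15)/6 = 36/6 = 6; σ²_F = ((15−1)/6)² = 5.444
te_G = (1 + 4·2 + 9)/6 = 18/6 = 3; σ²_G = ((9−1)/6)² = 1.778
te_H = (6 + 4·8 + 16)/6 = 54/6 = 9; σ²_H = ((16−6)/6)² = 2.778

Forward pass:
ES_A = 0; EF_A = 10
ES_B = 10; EF_B = 10+14 = 24
ES_C = 10; EF_C = 10+4 = 14
ES_D = 10; EF_D = 10+12 = 22
ES_E = max(EF_A=10, EF_C=14) = 14; EF_E = 14+8 = 22
ES_F = 10; EF_F = 10+6 = 16
ES_G = max(EF_A=10, EF_C=14) = 14; EF_G = 14+3 = 17
ES_H = max(EF_B=24, EF_D=22, EF_E=22, EF_F=16, EF_G=17) = 24; EF_H = 24+9 = 33
Expected project duration μ = 33 days. Critical path: A → B → H.

Variances on critical path: σ²_A=4.000, σ²_B=9.000, σ²_H=2.778.
Largest is σ²_B = 9.000.

B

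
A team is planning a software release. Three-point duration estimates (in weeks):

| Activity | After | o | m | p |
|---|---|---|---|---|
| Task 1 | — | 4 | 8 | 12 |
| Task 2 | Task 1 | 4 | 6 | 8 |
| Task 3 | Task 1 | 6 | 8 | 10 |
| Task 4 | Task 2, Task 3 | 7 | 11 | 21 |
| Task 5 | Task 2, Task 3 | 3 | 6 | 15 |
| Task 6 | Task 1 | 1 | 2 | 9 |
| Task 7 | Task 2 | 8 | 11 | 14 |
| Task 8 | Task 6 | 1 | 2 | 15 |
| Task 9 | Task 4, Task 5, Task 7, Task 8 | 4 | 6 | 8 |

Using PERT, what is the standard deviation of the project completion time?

2.85 weeks

te_Task 1 = (4 + 4·8 + 12)/6 = 48/6 = 8; σ²_Task 1 = ((12−4)/6)² = 1.778
te_Task 2 = (4 + 4·6 + 8)/6 = 36/6 = 6; σ²_Task 2 = ((8−4)/6)² = 0.444
te_Task 3 = (6 + 4·8 + 10)/6 = 48/6 = 8; σ²_Task 3 = ((10−6)/6)² = 0.444
te_Task 4 = (7 + 4·11 + 21)/6 = 72/6 = 12; σ²_Task 4 = ((21−7)/6)² = 5.444
te_Task 5 = (3 + 4·6 + 15)/6 = 42/6 = 7; σ²_Task 5 = ((15−3)/6)² = 4.000
te_Task 6 = (1 + 4·2 + 9)/6 = 18/6 = 3; σ²_Task 6 = ((9−1)/6)² = 1.778
te_Task 7 = (8 + 4·11 + 14)/6 = 66/6 = 11; σ²_Task 7 = ((14−8)/6)² = 1.000
te_Task 8 = (1 + 4·2 + 15)/6 = 24/6 = 4; σ²_Task 8 = ((15−1)/6)² = 5.444
te_Task 9 = (4 + 4·6 + 8)/6 = 36/6 = 6; σ²_Task 9 = ((8−4)/6)² = 0.444

Forward pass:
ES_Task 1 = 0; EF_Task 1 = 8
ES_Task 2 = 8; EF_Task 2 = 8+6 = 14
ES_Task 3 = 8; EF_Task 3 = 8+8 = 16
ES_Task 4 = max(EF_Task 2=14, EF_Task 3=16) = 16; EF_Task 4 = 16+12 = 28
ES_Task 5 = max(EF_Task 2=14, EF_Task 3=16) = 16; EF_Task 5 = 16+7 = 23
ES_Task 6 = 8; EF_Task 6 = 8+3 = 11
ES_Task 7 = 14; EF_Task 7 = 14+11 = 25
ES_Task 8 = 11; EF_Task 8 = 11+4 = 15
ES_Task 9 = max(EF_Task 4=28, EF_Task 5=23, EF_Task 7=25, EF_Task 8=15) = 28; EF_Task 9 = 28+6 = 34
Expected project duration μ = 34 weeks. Critical path: Task 1 → Task 3 → Task 4 → Task 9.

Variance along critical path = 1.778 + 0.444 + 5.444 + 0.444 = 8.111
σ = √8.111 = 2.848 weeks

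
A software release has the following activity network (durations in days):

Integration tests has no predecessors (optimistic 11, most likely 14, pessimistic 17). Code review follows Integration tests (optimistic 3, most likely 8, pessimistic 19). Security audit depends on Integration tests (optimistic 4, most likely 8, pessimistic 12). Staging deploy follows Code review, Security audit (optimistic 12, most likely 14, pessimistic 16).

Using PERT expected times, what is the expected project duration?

te_Integration tests = (11 + 4·14 + 17)/6 = 84/6 = 14
te_Code review = (3 + 4·8 + 19)/6 = 54/6 = 9
te_Security audit = (4 + 4·8 + 12)/6 = 48/6 = 8
te_Staging deploy = (12 + 4·14 + 16)/6 = 84/6 = 14

Forward pass:
ES_Integration tests = 0; EF_Integration tests = 14
ES_Code review = 14; EF_Code review = 14+9 = 23
ES_Security audit = 14; EF_Security audit = 14+8 = 22
ES_Staging deploy = max(EF_Code review=23, EF_Security audit=22) = 23; EF_Staging deploy = 23+14 = 37
Expected project duration μ = 37 days. Critical path: Integration tests → Code review → Staging deploy.

37 days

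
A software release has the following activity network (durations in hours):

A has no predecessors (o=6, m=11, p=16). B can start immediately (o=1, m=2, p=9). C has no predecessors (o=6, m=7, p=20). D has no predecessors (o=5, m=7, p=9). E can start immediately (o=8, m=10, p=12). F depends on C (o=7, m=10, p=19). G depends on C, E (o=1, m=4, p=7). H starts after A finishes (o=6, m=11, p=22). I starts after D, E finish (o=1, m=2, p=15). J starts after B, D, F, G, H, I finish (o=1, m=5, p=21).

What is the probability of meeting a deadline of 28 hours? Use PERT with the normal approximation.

te_A = (6 + 4·11 + 16)/6 = 66/6 = 11; σ²_A = ((16−6)/6)² = 2.778
te_B = (1 + 4·2 + 9)/6 = 18/6 = 3; σ²_B = ((9−1)/6)² = 1.778
te_C = (6 + 4·7 + 20)/6 = 54/6 = 9; σ²_C = ((20−6)/6)² = 5.444
te_D = (5 + 4·7 + 9)/6 = 42/6 = 7; σ²_D = ((9−5)/6)² = 0.444
te_E = (8 + 4·10 + 12)/6 = 60/6 = 10; σ²_E = ((12−8)/6)² = 0.444
te_F = (7 + 4·10 + 19)/6 = 66/6 = 11; σ²_F = ((19−7)/6)² = 4.000
te_G = (1 + 4·4 + 7)/6 = 24/6 = 4; σ²_G = ((7−1)/6)² = 1.000
te_H = (6 + 4·11 + 22)/6 = 72/6 = 12; σ²_H = ((22−6)/6)² = 7.111
te_I = (1 + 4·2 + 15)/6 = 24/6 = 4; σ²_I = ((15−1)/6)² = 5.444
te_J = (1 + 4·5 + 21)/6 = 42/6 = 7; σ²_J = ((21−1)/6)² = 11.111

Forward pass:
ES_A = 0; EF_A = 11
ES_B = 0; EF_B = 3
ES_C = 0; EF_C = 9
ES_D = 0; EF_D = 7
ES_E = 0; EF_E = 10
ES_F = 9; EF_F = 9+11 = 20
ES_G = max(EF_C=9, EF_E=10) = 10; EF_G = 10+4 = 14
ES_H = 11; EF_H = 11+12 = 23
ES_I = max(EF_D=7, EF_E=10) = 10; EF_I = 10+4 = 14
ES_J = max(EF_B=3, EF_D=7, EF_F=20, EF_G=14, EF_H=23, EF_I=14) = 23; EF_J = 23+7 = 30
Expected project duration μ = 30 hours. Critical path: A → H → J.

Variance along critical path = 2.778 + 7.111 + 11.111 = 21.000; σ = √21.000 = 4.583 hours.
Z = (28 − 30) / 4.583 = -0.436
P(T ≤ 28) = Φ(-0.436) ≈ 0.331

0.331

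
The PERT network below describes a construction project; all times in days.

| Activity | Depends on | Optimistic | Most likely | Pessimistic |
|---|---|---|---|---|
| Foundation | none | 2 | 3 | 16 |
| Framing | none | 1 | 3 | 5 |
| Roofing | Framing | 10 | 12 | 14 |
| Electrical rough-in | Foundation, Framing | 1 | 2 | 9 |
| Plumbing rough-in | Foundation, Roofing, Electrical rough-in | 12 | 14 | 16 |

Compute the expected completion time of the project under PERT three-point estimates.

29 days

te_Foundation = (2 + 4·3 + 16)/6 = 30/6 = 5
te_Framing = (1 + 4·3 + 5)/6 = 18/6 = 3
te_Roofing = (10 + 4·12 + 14)/6 = 72/6 = 12
te_Electrical rough-in = (1 + 4·2 + 9)/6 = 18/6 = 3
te_Plumbing rough-in = (12 + 4·14 + 16)/6 = 84/6 = 14

Forward pass:
ES_Foundation = 0; EF_Foundation = 5
ES_Framing = 0; EF_Framing = 3
ES_Roofing = 3; EF_Roofing = 3+12 = 15
ES_Electrical rough-in = max(EF_Foundation=5, EF_Framing=3) = 5; EF_Electrical rough-in = 5+3 = 8
ES_Plumbing rough-in = max(EF_Foundation=5, EF_Roofing=15, EF_Electrical rough-in=8) = 15; EF_Plumbing rough-in = 15+14 = 29
Expected project duration μ = 29 days. Critical path: Framing → Roofing → Plumbing rough-in.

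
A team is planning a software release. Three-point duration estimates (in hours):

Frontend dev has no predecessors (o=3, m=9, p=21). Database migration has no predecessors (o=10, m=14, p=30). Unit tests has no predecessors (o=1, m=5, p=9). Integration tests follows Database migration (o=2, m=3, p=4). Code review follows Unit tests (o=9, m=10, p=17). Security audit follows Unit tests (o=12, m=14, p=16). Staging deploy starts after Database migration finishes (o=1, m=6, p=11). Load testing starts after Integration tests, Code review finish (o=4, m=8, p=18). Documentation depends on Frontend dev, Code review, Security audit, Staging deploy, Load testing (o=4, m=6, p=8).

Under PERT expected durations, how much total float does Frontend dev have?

18 hours

te_Frontend dev = (3 + 4·9 + 21)/6 = 60/6 = 10
te_Database migration = (10 + 4·14 + 30)/6 = 96/6 = 16
te_Unit tests = (1 + 4·5 + 9)/6 = 30/6 = 5
te_Integration tests = (2 + 4·3 + 4)/6 = 18/6 = 3
te_Code review = (9 + 4·10 + 17)/6 = 66/6 = 11
te_Security audit = (12 + 4·14 + 16)/6 = 84/6 = 14
te_Staging deploy = (1 + 4·6 + 11)/6 = 36/6 = 6
te_Load testing = (4 + 4·8 + 18)/6 = 54/6 = 9
te_Documentation = (4 + 4·6 + 8)/6 = 36/6 = 6

Forward pass:
ES_Frontend dev = 0; EF_Frontend dev = 10
ES_Database migration = 0; EF_Database migration = 16
ES_Unit tests = 0; EF_Unit tests = 5
ES_Integration tests = 16; EF_Integration tests = 16+3 = 19
ES_Code review = 5; EF_Code review = 5+11 = 16
ES_Security audit = 5; EF_Security audit = 5+14 = 19
ES_Staging deploy = 16; EF_Staging deploy = 16+6 = 22
ES_Load testing = max(EF_Integration tests=19, EF_Code review=16) = 19; EF_Load testing = 19+9 = 28
ES_Documentation = max(EF_Frontend dev=10, EF_Code review=16, EF_Security audit=19, EF_Staging deploy=22, EF_Load testing=28) = 28; EF_Documentation = 28+6 = 34
Expected project duration μ = 34 hours. Critical path: Database migration → Integration tests → Load testing → Documentation.

Backward pass:
LF_Documentation = 34; LS_Documentation = 34−6 = 28
LF_Load testing = LS_Documentation = 28; LS_Load testing = 28−9 = 19
LF_Staging deploy = LS_Documentation = 28; LS_Staging deploy = 28−6 = 22
LF_Security audit = LS_Documentation = 28; LS_Security audit = 28−14 = 14
LF_Code review = min(LS_Load testing=19, LS_Documentation=28) = 19; LS_Code review = 19−11 = 8
LF_Integration tests = LS_Load testing = 19; LS_Integration tests = 19−3 = 16
LF_Unit tests = min(LS_Code review=8, LS_Security audit=14) = 8; LS_Unit tests = 8−5 = 3
LF_Database migration = min(LS_Integration tests=16, LS_Staging deploy=22) = 16; LS_Database migration = 16−16 = 0
LF_Frontend dev = LS_Documentation = 28; LS_Frontend dev = 28−10 = 18
Slack_Frontend dev = LS_Frontend dev − ES_Frontend dev = 18 − 0 = 18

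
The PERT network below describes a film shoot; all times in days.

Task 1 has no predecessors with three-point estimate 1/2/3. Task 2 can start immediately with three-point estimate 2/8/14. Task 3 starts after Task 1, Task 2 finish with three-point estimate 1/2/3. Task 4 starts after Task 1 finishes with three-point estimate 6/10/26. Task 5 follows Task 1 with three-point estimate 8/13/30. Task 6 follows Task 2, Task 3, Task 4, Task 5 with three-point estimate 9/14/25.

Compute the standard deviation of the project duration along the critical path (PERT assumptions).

4.55 days

te_Task 1 = (1 + 4·2 + 3)/6 = 12/6 = 2; σ²_Task 1 = ((3−1)/6)² = 0.111
te_Task 2 = (2 + 4·8 + 14)/6 = 48/6 = 8; σ²_Task 2 = ((14−2)/6)² = 4.000
te_Task 3 = (1 + 4·2 + 3)/6 = 12/6 = 2; σ²_Task 3 = ((3−1)/6)² = 0.111
te_Task 4 = (6 + 4·10 + 26)/6 = 72/6 = 12; σ²_Task 4 = ((26−6)/6)² = 11.111
te_Task 5 = (8 + 4·13 + 30)/6 = 90/6 = 15; σ²_Task 5 = ((30−8)/6)² = 13.444
te_Task 6 = (9 + 4·14 + 25)/6 = 90/6 = 15; σ²_Task 6 = ((25−9)/6)² = 7.111

Forward pass:
ES_Task 1 = 0; EF_Task 1 = 2
ES_Task 2 = 0; EF_Task 2 = 8
ES_Task 3 = max(EF_Task 1=2, EF_Task 2=8) = 8; EF_Task 3 = 8+2 = 10
ES_Task 4 = 2; EF_Task 4 = 2+12 = 14
ES_Task 5 = 2; EF_Task 5 = 2+15 = 17
ES_Task 6 = max(EF_Task 2=8, EF_Task 3=10, EF_Task 4=14, EF_Task 5=17) = 17; EF_Task 6 = 17+15 = 32
Expected project duration μ = 32 days. Critical path: Task 1 → Task 5 → Task 6.

Variance along critical path = 0.111 + 13.444 + 7.111 = 20.667
σ = √20.667 = 4.546 days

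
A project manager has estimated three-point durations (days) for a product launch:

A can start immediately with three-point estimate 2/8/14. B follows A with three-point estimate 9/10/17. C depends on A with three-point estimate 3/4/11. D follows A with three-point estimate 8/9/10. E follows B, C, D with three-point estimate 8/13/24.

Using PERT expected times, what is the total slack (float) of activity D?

2 days

te_A = (2 + 4·8 + 14)/6 = 48/6 = 8
te_B = (9 + 4·10 + 17)/6 = 66/6 = 11
te_C = (3 + 4·4 + 11)/6 = 30/6 = 5
te_D = (8 + 4·9 + 10)/6 = 54/6 = 9
te_E = (8 + 4·13 + 24)/6 = 84/6 = 14

Forward pass:
ES_A = 0; EF_A = 8
ES_B = 8; EF_B = 8+11 = 19
ES_C = 8; EF_C = 8+5 = 13
ES_D = 8; EF_D = 8+9 = 17
ES_E = max(EF_B=19, EF_C=13, EF_D=17) = 19; EF_E = 19+14 = 33
Expected project duration μ = 33 days. Critical path: A → B → E.

Backward pass:
LF_E = 33; LS_E = 33−14 = 19
LF_D = LS_E = 19; LS_D = 19−9 = 10
LF_C = LS_E = 19; LS_C = 19−5 = 14
LF_B = LS_E = 19; LS_B = 19−11 = 8
LF_A = min(LS_B=8, LS_C=14, LS_D=10) = 8; LS_A = 8−8 = 0
Slack_D = LS_D − ES_D = 10 − 8 = 2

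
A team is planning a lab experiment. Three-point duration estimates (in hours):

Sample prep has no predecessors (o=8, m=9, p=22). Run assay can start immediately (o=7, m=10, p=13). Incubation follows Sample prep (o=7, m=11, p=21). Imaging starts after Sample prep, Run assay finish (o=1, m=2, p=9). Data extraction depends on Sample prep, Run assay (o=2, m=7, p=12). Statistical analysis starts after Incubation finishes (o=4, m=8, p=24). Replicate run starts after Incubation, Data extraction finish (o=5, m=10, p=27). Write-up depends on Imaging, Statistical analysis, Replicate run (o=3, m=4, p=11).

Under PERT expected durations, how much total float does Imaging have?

21 hours

te_Sample prep = (8 + 4·9 + 22)/6 = 66/6 = 11
te_Run assay = (7 + 4·10 + 13)/6 = 60/6 = 10
te_Incubation = (7 + 4·11 + 21)/6 = 72/6 = 12
te_Imaging = (1 + 4·2 + 9)/6 = 18/6 = 3
te_Data extraction = (2 + 4·7 + 12)/6 = 42/6 = 7
te_Statistical analysis = (4 + 4·8 + 24)/6 = 60/6 = 10
te_Replicate run = (5 + 4·10 + 27)/6 = 72/6 = 12
te_Write-up = (3 + 4·4 + 11)/6 = 30/6 = 5

Forward pass:
ES_Sample prep = 0; EF_Sample prep = 11
ES_Run assay = 0; EF_Run assay = 10
ES_Incubation = 11; EF_Incubation = 11+12 = 23
ES_Imaging = max(EF_Sample prep=11, EF_Run assay=10) = 11; EF_Imaging = 11+3 = 14
ES_Data extraction = max(EF_Sample prep=11, EF_Run assay=10) = 11; EF_Data extraction = 11+7 = 18
ES_Statistical analysis = 23; EF_Statistical analysis = 23+10 = 33
ES_Replicate run = max(EF_Incubation=23, EF_Data extraction=18) = 23; EF_Replicate run = 23+12 = 35
ES_Write-up = max(EF_Imaging=14, EF_Statistical analysis=33, EF_Replicate run=35) = 35; EF_Write-up = 35+5 = 40
Expected project duration μ = 40 hours. Critical path: Sample prep → Incubation → Replicate run → Write-up.

Backward pass:
LF_Write-up = 40; LS_Write-up = 40−5 = 35
LF_Replicate run = LS_Write-up = 35; LS_Replicate run = 35−12 = 23
LF_Statistical analysis = LS_Write-up = 35; LS_Statistical analysis = 35−10 = 25
LF_Data extraction = LS_Replicate run = 23; LS_Data extraction = 23−7 = 16
LF_Imaging = LS_Write-up = 35; LS_Imaging = 35−3 = 32
LF_Incubation = min(LS_Statistical analysis=25, LS_Replicate run=23) = 23; LS_Incubation = 23−12 = 11
LF_Run assay = min(LS_Imaging=32, LS_Data extraction=16) = 16; LS_Run assay = 16−10 = 6
LF_Sample prep = min(LS_Incubation=11, LS_Imaging=32, LS_Data extraction=16) = 11; LS_Sample prep = 11−11 = 0
Slack_Imaging = LS_Imaging − ES_Imaging = 32 − 11 = 21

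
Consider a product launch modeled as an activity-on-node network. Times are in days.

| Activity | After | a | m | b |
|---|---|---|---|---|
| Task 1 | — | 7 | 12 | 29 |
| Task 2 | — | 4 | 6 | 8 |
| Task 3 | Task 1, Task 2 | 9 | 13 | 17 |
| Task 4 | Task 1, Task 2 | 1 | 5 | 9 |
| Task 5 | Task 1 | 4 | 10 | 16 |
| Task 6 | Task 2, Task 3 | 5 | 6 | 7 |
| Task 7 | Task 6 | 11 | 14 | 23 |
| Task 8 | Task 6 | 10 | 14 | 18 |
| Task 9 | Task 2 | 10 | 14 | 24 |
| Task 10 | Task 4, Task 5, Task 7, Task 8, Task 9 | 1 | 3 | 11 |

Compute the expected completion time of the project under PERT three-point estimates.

te_Task 1 = (7 + 4·12 + 29)/6 = 84/6 = 14
te_Task 2 = (4 + 4·6 + 8)/6 = 36/6 = 6
te_Task 3 = (9 + 4·13 + 17)/6 = 78/6 = 13
te_Task 4 = (1 + 4·5 + 9)/6 = 30/6 = 5
te_Task 5 = (4 + 4·10 + 16)/6 = 60/6 = 10
te_Task 6 = (5 + 4·6 + 7)/6 = 36/6 = 6
te_Task 7 = (11 + 4·14 + 23)/6 = 90/6 = 15
te_Task 8 = (10 + 4·14 + 18)/6 = 84/6 = 14
te_Task 9 = (10 + 4·14 + 24)/6 = 90/6 = 15
te_Task 10 = (1 + 4·3 + 11)/6 = 24/6 = 4

Forward pass:
ES_Task 1 = 0; EF_Task 1 = 14
ES_Task 2 = 0; EF_Task 2 = 6
ES_Task 3 = max(EF_Task 1=14, EF_Task 2=6) = 14; EF_Task 3 = 14+13 = 27
ES_Task 4 = max(EF_Task 1=14, EF_Task 2=6) = 14; EF_Task 4 = 14+5 = 19
ES_Task 5 = 14; EF_Task 5 = 14+10 = 24
ES_Task 6 = max(EF_Task 2=6, EF_Task 3=27) = 27; EF_Task 6 = 27+6 = 33
ES_Task 7 = 33; EF_Task 7 = 33+15 = 48
ES_Task 8 = 33; EF_Task 8 = 33+14 = 47
ES_Task 9 = 6; EF_Task 9 = 6+15 = 21
ES_Task 10 = max(EF_Task 4=19, EF_Task 5=24, EF_Task 7=48, EF_Task 8=47, EF_Task 9=21) = 48; EF_Task 10 = 48+4 = 52
Expected project duration μ = 52 days. Critical path: Task 1 → Task 3 → Task 6 → Task 7 → Task 10.

52 days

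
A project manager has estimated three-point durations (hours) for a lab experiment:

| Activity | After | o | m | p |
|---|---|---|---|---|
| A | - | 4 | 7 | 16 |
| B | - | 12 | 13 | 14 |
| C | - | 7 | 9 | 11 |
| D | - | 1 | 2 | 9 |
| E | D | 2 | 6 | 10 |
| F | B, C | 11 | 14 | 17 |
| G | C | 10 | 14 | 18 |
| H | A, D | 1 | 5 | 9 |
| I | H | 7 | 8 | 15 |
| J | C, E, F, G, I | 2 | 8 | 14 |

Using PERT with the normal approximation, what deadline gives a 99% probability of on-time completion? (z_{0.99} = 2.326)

40.3 hours

te_A = (4 + 4·7 + 16)/6 = 48/6 = 8; σ²_A = ((16−4)/6)² = 4.000
te_B = (12 + 4·13 + 14)/6 = 78/6 = 13; σ²_B = ((14−12)/6)² = 0.111
te_C = (7 + 4·9 + 11)/6 = 54/6 = 9; σ²_C = ((11−7)/6)² = 0.444
te_D = (1 + 4·2 + 9)/6 = 18/6 = 3; σ²_D = ((9−1)/6)² = 1.778
te_E = (2 + 4·6 + 10)/6 = 36/6 = 6; σ²_E = ((10−2)/6)² = 1.778
te_F = (11 + 4·14 + 17)/6 = 84/6 = 14; σ²_F = ((17−11)/6)² = 1.000
te_G = (10 + 4·14 + 18)/6 = 84/6 = 14; σ²_G = ((18−10)/6)² = 1.778
te_H = (1 + 4·5 + 9)/6 = 30/6 = 5; σ²_H = ((9−1)/6)² = 1.778
te_I = (7 + 4·8 + 15)/6 = 54/6 = 9; σ²_I = ((15−7)/6)² = 1.778
te_J = (2 + 4·8 + 14)/6 = 48/6 = 8; σ²_J = ((14−2)/6)² = 4.000

Forward pass:
ES_A = 0; EF_A = 8
ES_B = 0; EF_B = 13
ES_C = 0; EF_C = 9
ES_D = 0; EF_D = 3
ES_E = 3; EF_E = 3+6 = 9
ES_F = max(EF_B=13, EF_C=9) = 13; EF_F = 13+14 = 27
ES_G = 9; EF_G = 9+14 = 23
ES_H = max(EF_A=8, EF_D=3) = 8; EF_H = 8+5 = 13
ES_I = 13; EF_I = 13+9 = 22
ES_J = max(EF_C=9, EF_E=9, EF_F=27, EF_G=23, EF_I=22) = 27; EF_J = 27+8 = 35
Expected project duration μ = 35 hours. Critical path: B → F → J.

Variance along critical path = 0.111 + 1.000 + 4.000 = 5.111; σ = 2.261 hours.
D = μ + z·σ = 35 + 2.326·2.261 = 40.3 hours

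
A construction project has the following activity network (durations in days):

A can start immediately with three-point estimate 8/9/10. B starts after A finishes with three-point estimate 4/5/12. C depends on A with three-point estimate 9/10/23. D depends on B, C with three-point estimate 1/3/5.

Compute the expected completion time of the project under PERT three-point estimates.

24 days

te_A = (8 + 4·9 + 10)/6 = 54/6 = 9
te_B = (4 + 4·5 + 12)/6 = 36/6 = 6
te_C = (9 + 4·10 + 23)/6 = 72/6 = 12
te_D = (1 + 4·3 + 5)/6 = 18/6 = 3

Forward pass:
ES_A = 0; EF_A = 9
ES_B = 9; EF_B = 9+6 = 15
ES_C = 9; EF_C = 9+12 = 21
ES_D = max(EF_B=15, EF_C=21) = 21; EF_D = 21+3 = 24
Expected project duration μ = 24 days. Critical path: A → C → D.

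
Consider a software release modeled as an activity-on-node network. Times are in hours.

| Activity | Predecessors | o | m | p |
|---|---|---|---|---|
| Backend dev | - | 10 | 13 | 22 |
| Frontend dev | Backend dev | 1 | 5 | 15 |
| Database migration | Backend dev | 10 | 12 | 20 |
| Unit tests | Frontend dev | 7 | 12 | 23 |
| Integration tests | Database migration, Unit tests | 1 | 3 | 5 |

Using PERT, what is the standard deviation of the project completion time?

te_Backend dev = (10 + 4·13 + 22)/6 = 84/6 = 14; σ²_Backend dev = ((22−10)/6)² = 4.000
te_Frontend dev = (1 + 4·5 + 15)/6 = 36/6 = 6; σ²_Frontend dev = ((15−1)/6)² = 5.444
te_Database migration = (10 + 4·12 + 20)/6 = 78/6 = 13; σ²_Database migration = ((20−10)/6)² = 2.778
te_Unit tests = (7 + 4·12 + 23)/6 = 78/6 = 13; σ²_Unit tests = ((23−7)/6)² = 7.111
te_Integration tests = (1 + 4·3 + 5)/6 = 18/6 = 3; σ²_Integration tests = ((5−1)/6)² = 0.444

Forward pass:
ES_Backend dev = 0; EF_Backend dev = 14
ES_Frontend dev = 14; EF_Frontend dev = 14+6 = 20
ES_Database migration = 14; EF_Database migration = 14+13 = 27
ES_Unit tests = 20; EF_Unit tests = 20+13 = 33
ES_Integration tests = max(EF_Database migration=27, EF_Unit tests=33) = 33; EF_Integration tests = 33+3 = 36
Expected project duration μ = 36 hours. Critical path: Backend dev → Frontend dev → Unit tests → Integration tests.

Variance along critical path = 4.000 + 5.444 + 7.111 + 0.444 = 17.000
σ = √17.000 = 4.123 hours

4.12 hours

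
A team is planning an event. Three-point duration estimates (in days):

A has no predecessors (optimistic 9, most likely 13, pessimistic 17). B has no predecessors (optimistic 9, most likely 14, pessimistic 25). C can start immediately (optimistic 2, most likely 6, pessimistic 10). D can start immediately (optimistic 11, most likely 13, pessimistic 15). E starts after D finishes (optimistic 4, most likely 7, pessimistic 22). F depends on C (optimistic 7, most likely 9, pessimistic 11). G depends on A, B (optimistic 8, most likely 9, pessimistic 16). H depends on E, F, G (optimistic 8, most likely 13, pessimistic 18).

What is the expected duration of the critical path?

te_A = (9 + 4·13 + 17)/6 = 78/6 = 13
te_B = (9 + 4·14 + 25)/6 = 90/6 = 15
te_C = (2 + 4·6 + 10)/6 = 36/6 = 6
te_D = (11 + 4·13 + 15)/6 = 78/6 = 13
te_E = (4 + 4·7 + 22)/6 = 54/6 = 9
te_F = (7 + 4·9 + 11)/6 = 54/6 = 9
te_G = (8 + 4·9 + 16)/6 = 60/6 = 10
te_H = (8 + 4·13 + 18)/6 = 78/6 = 13

Forward pass:
ES_A = 0; EF_A = 13
ES_B = 0; EF_B = 15
ES_C = 0; EF_C = 6
ES_D = 0; EF_D = 13
ES_E = 13; EF_E = 13+9 = 22
ES_F = 6; EF_F = 6+9 = 15
ES_G = max(EF_A=13, EF_B=15) = 15; EF_G = 15+10 = 25
ES_H = max(EF_E=22, EF_F=15, EF_G=25) = 25; EF_H = 25+13 = 38
Expected project duration μ = 38 days. Critical path: B → G → H.

38 days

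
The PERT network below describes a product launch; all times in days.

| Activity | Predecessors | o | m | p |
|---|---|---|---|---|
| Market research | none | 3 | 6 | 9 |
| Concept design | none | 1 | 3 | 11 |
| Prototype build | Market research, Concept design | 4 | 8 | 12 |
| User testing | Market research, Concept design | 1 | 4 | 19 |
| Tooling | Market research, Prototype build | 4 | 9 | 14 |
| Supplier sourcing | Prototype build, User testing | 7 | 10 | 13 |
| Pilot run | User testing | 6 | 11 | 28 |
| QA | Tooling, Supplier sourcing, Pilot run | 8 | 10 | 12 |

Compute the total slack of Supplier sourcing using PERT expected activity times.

te_Market research = (3 + 4·6 + 9)/6 = 36/6 = 6
te_Concept design = (1 + 4·3 + 11)/6 = 24/6 = 4
te_Prototype build = (4 + 4·8 + 12)/6 = 48/6 = 8
te_User testing = (1 + 4·4 + 19)/6 = 36/6 = 6
te_Tooling = (4 + 4·9 + 14)/6 = 54/6 = 9
te_Supplier sourcing = (7 + 4·10 + 13)/6 = 60/6 = 10
te_Pilot run = (6 + 4·11 + 28)/6 = 78/6 = 13
te_QA = (8 + 4·10 + 12)/6 = 60/6 = 10

Forward pass:
ES_Market research = 0; EF_Market research = 6
ES_Concept design = 0; EF_Concept design = 4
ES_Prototype build = max(EF_Market research=6, EF_Concept design=4) = 6; EF_Prototype build = 6+8 = 14
ES_User testing = max(EF_Market research=6, EF_Concept design=4) = 6; EF_User testing = 6+6 = 12
ES_Tooling = max(EF_Market research=6, EF_Prototype build=14) = 14; EF_Tooling = 14+9 = 23
ES_Supplier sourcing = max(EF_Prototype build=14, EF_User testing=12) = 14; EF_Supplier sourcing = 14+10 = 24
ES_Pilot run = 12; EF_Pilot run = 12+13 = 25
ES_QA = max(EF_Tooling=23, EF_Supplier sourcing=24, EF_Pilot run=25) = 25; EF_QA = 25+10 = 35
Expected project duration μ = 35 days. Critical path: Market research → User testing → Pilot run → QA.

Backward pass:
LF_QA = 35; LS_QA = 35−10 = 25
LF_Pilot run = LS_QA = 25; LS_Pilot run = 25−13 = 12
LF_Supplier sourcing = LS_QA = 25; LS_Supplier sourcing = 25−10 = 15
LF_Tooling = LS_QA = 25; LS_Tooling = 25−9 = 16
LF_User testing = min(LS_Supplier sourcing=15, LS_Pilot run=12) = 12; LS_User testing = 12−6 = 6
LF_Prototype build = min(LS_Tooling=16, LS_Supplier sourcing=15) = 15; LS_Prototype build = 15−8 = 7
LF_Concept design = min(LS_Prototype build=7, LS_User testing=6) = 6; LS_Concept design = 6−4 = 2
LF_Market research = min(LS_Prototype build=7, LS_User testing=6, LS_Tooling=16) = 6; LS_Market research = 6−6 = 0
Slack_Supplier sourcing = LS_Supplier sourcing − ES_Supplier sourcing = 15 − 14 = 1

1 days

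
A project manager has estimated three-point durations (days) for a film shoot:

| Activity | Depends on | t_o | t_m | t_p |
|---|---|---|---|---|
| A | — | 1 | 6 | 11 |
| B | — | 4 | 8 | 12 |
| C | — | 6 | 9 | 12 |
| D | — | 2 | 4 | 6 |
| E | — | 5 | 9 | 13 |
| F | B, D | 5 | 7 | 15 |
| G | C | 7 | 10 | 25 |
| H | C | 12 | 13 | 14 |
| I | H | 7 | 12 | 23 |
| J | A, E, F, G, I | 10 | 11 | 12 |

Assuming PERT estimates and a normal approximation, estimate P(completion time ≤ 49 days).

0.851

te_A = (1 + 4·6 + 11)/6 = 36/6 = 6; σ²_A = ((11−1)/6)² = 2.778
te_B = (4 + 4·8 + 12)/6 = 48/6 = 8; σ²_B = ((12−4)/6)² = 1.778
te_C = (6 + 4·9 + 12)/6 = 54/6 = 9; σ²_C = ((12−6)/6)² = 1.000
te_D = (2 + 4·4 + 6)/6 = 24/6 = 4; σ²_D = ((6−2)/6)² = 0.444
te_E = (5 + 4·9 + 13)/6 = 54/6 = 9; σ²_E = ((13−5)/6)² = 1.778
te_F = (5 + 4·7 + 15)/6 = 48/6 = 8; σ²_F = ((15−5)/6)² = 2.778
te_G = (7 + 4·10 + 25)/6 = 72/6 = 12; σ²_G = ((25−7)/6)² = 9.000
te_H = (12 + 4·13 + 14)/6 = 78/6 = 13; σ²_H = ((14−12)/6)² = 0.111
te_I = (7 + 4·12 + 23)/6 = 78/6 = 13; σ²_I = ((23−7)/6)² = 7.111
te_J = (10 + 4·11 + 12)/6 = 66/6 = 11; σ²_J = ((12−10)/6)² = 0.111

Forward pass:
ES_A = 0; EF_A = 6
ES_B = 0; EF_B = 8
ES_C = 0; EF_C = 9
ES_D = 0; EF_D = 4
ES_E = 0; EF_E = 9
ES_F = max(EF_B=8, EF_D=4) = 8; EF_F = 8+8 = 16
ES_G = 9; EF_G = 9+12 = 21
ES_H = 9; EF_H = 9+13 = 22
ES_I = 22; EF_I = 22+13 = 35
ES_J = max(EF_A=6, EF_E=9, EF_F=16, EF_G=21, EF_I=35) = 35; EF_J = 35+11 = 46
Expected project duration μ = 46 days. Critical path: C → H → I → J.

Variance along critical path = 1.000 + 0.111 + 7.111 + 0.111 = 8.333; σ = √8.333 = 2.887 days.
Z = (49 − 46) / 2.887 = 1.039
P(T ≤ 49) = Φ(1.039) ≈ 0.851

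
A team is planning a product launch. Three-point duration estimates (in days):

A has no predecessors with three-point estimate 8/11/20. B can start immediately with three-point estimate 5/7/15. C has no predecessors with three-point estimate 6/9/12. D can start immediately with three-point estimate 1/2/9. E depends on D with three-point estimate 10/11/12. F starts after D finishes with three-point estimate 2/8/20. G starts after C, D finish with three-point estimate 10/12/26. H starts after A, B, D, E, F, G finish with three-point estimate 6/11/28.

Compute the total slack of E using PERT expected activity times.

9 days

te_A = (8 + 4·11 + 20)/6 = 72/6 = 12
te_B = (5 + 4·7 + 15)/6 = 48/6 = 8
te_C = (6 + 4·9 + 12)/6 = 54/6 = 9
te_D = (1 + 4·2 + 9)/6 = 18/6 = 3
te_E = (10 + 4·11 + 12)/6 = 66/6 = 11
te_F = (2 + 4·8 + 20)/6 = 54/6 = 9
te_G = (10 + 4·12 + 26)/6 = 84/6 = 14
te_H = (6 + 4·11 + 28)/6 = 78/6 = 13

Forward pass:
ES_A = 0; EF_A = 12
ES_B = 0; EF_B = 8
ES_C = 0; EF_C = 9
ES_D = 0; EF_D = 3
ES_E = 3; EF_E = 3+11 = 14
ES_F = 3; EF_F = 3+9 = 12
ES_G = max(EF_C=9, EF_D=3) = 9; EF_G = 9+14 = 23
ES_H = max(EF_A=12, EF_B=8, EF_D=3, EF_E=14, EF_F=12, EF_G=23) = 23; EF_H = 23+13 = 36
Expected project duration μ = 36 days. Critical path: C → G → H.

Backward pass:
LF_H = 36; LS_H = 36−13 = 23
LF_G = LS_H = 23; LS_G = 23−14 = 9
LF_F = LS_H = 23; LS_F = 23−9 = 14
LF_E = LS_H = 23; LS_E = 23−11 = 12
LF_D = min(LS_E=12, LS_F=14, LS_G=9, LS_H=23) = 9; LS_D = 9−3 = 6
LF_C = LS_G = 9; LS_C = 9−9 = 0
LF_B = LS_H = 23; LS_B = 23−8 = 15
LF_A = LS_H = 23; LS_A = 23−12 = 11
Slack_E = LS_E − ES_E = 12 − 3 = 9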